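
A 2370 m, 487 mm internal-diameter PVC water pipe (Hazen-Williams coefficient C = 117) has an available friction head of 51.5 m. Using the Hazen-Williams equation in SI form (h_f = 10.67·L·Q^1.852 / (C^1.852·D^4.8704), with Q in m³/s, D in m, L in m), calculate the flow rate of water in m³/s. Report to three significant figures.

Rearranging: Q = [h_f·C^1.852·D^4.8704 / (10.67·L)]^(1/1.852)
Q = [51.5·117^1.852·0.487^4.8704 / (10.67·2370)]^0.540 = 0.6214 m³/s

Q ≈ 0.621 m³/s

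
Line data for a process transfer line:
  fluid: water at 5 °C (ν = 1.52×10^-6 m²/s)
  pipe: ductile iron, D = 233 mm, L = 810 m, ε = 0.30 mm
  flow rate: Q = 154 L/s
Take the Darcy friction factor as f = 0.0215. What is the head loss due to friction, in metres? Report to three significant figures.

V = 4Q/(πD²) = 4·0.154/(π·0.233²) = 3.612 m/s
h_f = f(L/D)V²/(2g) = 0.02150·(810/0.233)·3.612²/(2·9.81) = 49.69 m

h_f ≈ 49.7 m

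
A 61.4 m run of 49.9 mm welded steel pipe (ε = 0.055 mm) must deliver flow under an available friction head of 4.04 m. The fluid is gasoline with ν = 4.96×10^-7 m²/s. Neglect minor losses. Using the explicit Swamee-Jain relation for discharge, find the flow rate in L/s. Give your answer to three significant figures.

Q ≈ 3.38 L/s

Swamee-Jain (Type II): Q = -0.965·√(gD⁵h_f/L)·ln[ε/(3.7D) + √(3.17ν²L/(gD³h_f))]
√(gD⁵h_f/L) = √(9.81·0.0499⁵·4.04/61.4) = 4.469×10^-4
ε/(3.7D) = 2.98×10^-4; √(3.17ν²L/(gD³h_f)) = 9.86×10^-5
Q = -0.965·4.469×10^-4·ln(3.965×10^-4) = 0.003378 m³/s
Check: V = 1.73 m/s, Re = 1.74×10^5, f = 0.02177, h_f = 4.07 m ≈ 4.04 m ✓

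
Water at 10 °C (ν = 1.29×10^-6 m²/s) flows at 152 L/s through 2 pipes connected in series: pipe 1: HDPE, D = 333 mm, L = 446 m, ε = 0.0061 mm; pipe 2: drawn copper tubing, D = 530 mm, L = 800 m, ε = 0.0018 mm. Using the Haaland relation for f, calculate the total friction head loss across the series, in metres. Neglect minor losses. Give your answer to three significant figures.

Pipe 1: V = 1.745 m/s, Re = 4.51×10^5, ε/D = 1.83×10^-5, f = 0.01351, h_1 = f(L/D)V²/2g = 2.809 m
Pipe 2: V = 0.6890 m/s, Re = 2.83×10^5, ε/D = 3.40×10^-6, f = 0.01453, h_2 = f(L/D)V²/2g = 0.5305 m
Series → Q common, losses add: H = Σh = 3.340 m

H ≈ 3.34 m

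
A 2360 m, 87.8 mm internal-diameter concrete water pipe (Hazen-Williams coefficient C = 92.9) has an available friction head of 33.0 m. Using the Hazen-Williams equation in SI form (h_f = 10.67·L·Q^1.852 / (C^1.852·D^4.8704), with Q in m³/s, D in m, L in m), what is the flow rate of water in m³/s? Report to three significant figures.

Q ≈ 0.00430 m³/s

Rearranging: Q = [h_f·C^1.852·D^4.8704 / (10.67·L)]^(1/1.852)
Q = [33.0·92.9^1.852·0.0878^4.8704 / (10.67·2360)]^0.540 = 0.004297 m³/s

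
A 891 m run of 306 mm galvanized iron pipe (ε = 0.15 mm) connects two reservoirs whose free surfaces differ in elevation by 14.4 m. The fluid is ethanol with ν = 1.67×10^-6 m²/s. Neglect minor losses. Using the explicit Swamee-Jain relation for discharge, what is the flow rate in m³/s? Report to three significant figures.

Q ≈ 0.172 m³/s

Swamee-Jain (Type II): Q = -0.965·√(gD⁵h_f/L)·ln[ε/(3.7D) + √(3.17ν²L/(gD³h_f))]
√(gD⁵h_f/L) = √(9.81·0.306⁵·14.4/891) = 0.02062
ε/(3.7D) = 1.32×10^-4; √(3.17ν²L/(gD³h_f)) = 4.41×10^-5
Q = -0.965·0.02062·ln(1.766×10^-4) = 0.1720 m³/s
Check: V = 2.34 m/s, Re = 4.29×10^5, f = 0.01786, h_f = 14.5 m ≈ 14.4 m ✓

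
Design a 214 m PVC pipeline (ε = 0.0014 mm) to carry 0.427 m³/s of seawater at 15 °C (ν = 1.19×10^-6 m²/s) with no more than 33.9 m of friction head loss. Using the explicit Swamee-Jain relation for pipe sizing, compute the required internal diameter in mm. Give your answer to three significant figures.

D ≈ 254 mm

Swamee-Jain (Type III): D = 0.66·[ε^1.25·(LQ²/(gh_f))^4.75 + ν·Q^9.4·(L/(gh_f))^5.2]^0.04
LQ²/(gh_f) = 0.1173; L/(gh_f) = 0.6435
Term 1 = ε^1.25·(…)^4.75 = 1.83×10^-12; Term 2 = ν·Q^9.4·(…)^5.2 = 4.04×10^-11
D = 0.66·(1.83×10^-12 + 4.04×10^-11)^0.04 = 0.2538 m = 254 mm
Check: V = 8.44 m/s, Re = 1.80×10^6, f = 0.01074, h_f = 32.8 m ≈ 33.9 m ✓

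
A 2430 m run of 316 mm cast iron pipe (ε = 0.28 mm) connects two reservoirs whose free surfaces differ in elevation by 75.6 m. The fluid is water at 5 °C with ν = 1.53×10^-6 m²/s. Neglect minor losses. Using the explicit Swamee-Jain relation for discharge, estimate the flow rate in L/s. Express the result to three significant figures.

Q ≈ 246 L/s

Swamee-Jain (Type II): Q = -0.965·√(gD⁵h_f/L)·ln[ε/(3.7D) + √(3.17ν²L/(gD³h_f))]
√(gD⁵h_f/L) = √(9.81·0.316⁵·75.6/2430) = 0.03101
ε/(3.7D) = 2.39×10^-4; √(3.17ν²L/(gD³h_f)) = 2.78×10^-5
Q = -0.965·0.03101·ln(2.672×10^-4) = 0.2462 m³/s
Check: V = 3.14 m/s, Re = 6.48×10^5, f = 0.01969, h_f = 76.0 m ≈ 75.6 m ✓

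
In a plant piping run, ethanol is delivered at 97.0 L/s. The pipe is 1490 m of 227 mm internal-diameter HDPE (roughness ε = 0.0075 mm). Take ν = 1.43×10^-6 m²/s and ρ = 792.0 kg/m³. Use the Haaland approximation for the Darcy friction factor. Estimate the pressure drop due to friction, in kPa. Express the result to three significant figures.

V = 4Q/(πD²) = 4·0.0970/(π·0.227²) = 2.397 m/s
Re = VD/ν = 2.397·0.227/1.43×10^-6 = 3.80×10^5 → turbulent
ε/D = 0.0075/227 = 3.30×10^-5
Haaland: f = 0.01406
h_f = f(L/D)V²/(2g) = 0.01406·(1490/0.227)·2.397²/(2·9.81) = 27.02 m
Δp = ρg·h_f = 792.0·9.81·27.02 = 209.9 kPa

Δp ≈ 210 kPa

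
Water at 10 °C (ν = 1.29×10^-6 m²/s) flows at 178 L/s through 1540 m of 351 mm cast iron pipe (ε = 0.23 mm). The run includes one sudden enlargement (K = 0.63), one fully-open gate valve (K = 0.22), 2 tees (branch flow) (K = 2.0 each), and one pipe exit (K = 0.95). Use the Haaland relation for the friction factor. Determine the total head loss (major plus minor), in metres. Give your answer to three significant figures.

V = 4Q/(πD²) = 1.840 m/s; V²/2g = 0.1725 m
Re = 5.01×10^5, ε/D = 6.55×10^-4 → f = 0.01850 (Haaland)
Major: h_f = f(L/D)·V²/2g = 0.01850·4387·0.1725 = 14.00 m
Minor: ΣK = 5.80; h_m = ΣK·V²/2g = 1.000 m
Total H_L = 14.00 + 1.000 = 15.00 m

H_L ≈ 15.0 m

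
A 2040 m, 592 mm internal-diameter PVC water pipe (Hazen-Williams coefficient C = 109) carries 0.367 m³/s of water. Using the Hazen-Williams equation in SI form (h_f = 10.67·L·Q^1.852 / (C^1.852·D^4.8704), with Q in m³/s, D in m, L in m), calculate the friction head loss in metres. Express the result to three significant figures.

h_f ≈ 7.36 m

h_f = 10.67·2040·0.367^1.852 / (109^1.852·0.592^4.8704) = 7.364 m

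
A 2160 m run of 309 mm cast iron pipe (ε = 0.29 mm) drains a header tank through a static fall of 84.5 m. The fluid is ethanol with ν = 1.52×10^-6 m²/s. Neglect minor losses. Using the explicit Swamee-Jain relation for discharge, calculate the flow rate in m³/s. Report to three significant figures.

Swamee-Jain (Type II): Q = -0.965·√(gD⁵h_f/L)·ln[ε/(3.7D) + √(3.17ν²L/(gD³h_f))]
√(gD⁵h_f/L) = √(9.81·0.309⁵·84.5/2160) = 0.03288
ε/(3.7D) = 2.54×10^-4; √(3.17ν²L/(gD³h_f)) = 2.54×10^-5
Q = -0.965·0.03288·ln(2.791×10^-4) = 0.2597 m³/s
Check: V = 3.46 m/s, Re = 7.04×10^5, f = 0.01989, h_f = 85.0 m ≈ 84.5 m ✓

Q ≈ 0.260 m³/s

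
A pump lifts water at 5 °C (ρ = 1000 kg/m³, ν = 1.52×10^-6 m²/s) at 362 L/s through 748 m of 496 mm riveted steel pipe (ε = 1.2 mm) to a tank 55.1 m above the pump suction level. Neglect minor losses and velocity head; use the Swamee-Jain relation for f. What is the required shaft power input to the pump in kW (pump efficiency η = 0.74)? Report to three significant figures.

P_shaft ≈ 297 kW

V = 4Q/(πD²) = 1.874 m/s; Re = 6.11×10^5; ε/D = 0.00242; f = 0.02501
h_f = f(L/D)V²/2g = 6.748 m
Total head H = z + h_f = 55.1 + 6.748 = 61.85 m
P_hyd = ρgQH = 1000·9.81·0.362·61.85 = 219.6 kW
P_shaft = P_hyd/η = 219.6/0.74 = 296.8 kW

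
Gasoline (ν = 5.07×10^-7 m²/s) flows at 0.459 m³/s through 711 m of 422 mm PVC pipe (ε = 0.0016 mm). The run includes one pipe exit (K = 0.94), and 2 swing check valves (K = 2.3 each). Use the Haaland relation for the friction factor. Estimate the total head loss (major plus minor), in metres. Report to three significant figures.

H_L ≈ 12.3 m

V = 4Q/(πD²) = 3.282 m/s; V²/2g = 0.5489 m
Re = 2.73×10^6, ε/D = 3.79×10^-6 → f = 0.009982 (Haaland)
Major: h_f = f(L/D)·V²/2g = 0.009982·1685·0.5489 = 9.232 m
Minor: ΣK = 5.54; h_m = ΣK·V²/2g = 3.041 m
Total H_L = 9.232 + 3.041 = 12.27 m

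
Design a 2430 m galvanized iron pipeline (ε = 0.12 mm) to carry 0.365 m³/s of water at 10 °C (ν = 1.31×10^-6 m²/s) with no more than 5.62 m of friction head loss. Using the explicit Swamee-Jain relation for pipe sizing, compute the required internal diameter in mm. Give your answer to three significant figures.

Swamee-Jain (Type III): D = 0.66·[ε^1.25·(LQ²/(gh_f))^4.75 + ν·Q^9.4·(L/(gh_f))^5.2]^0.04
LQ²/(gh_f) = 5.872; L/(gh_f) = 44.08
Term 1 = ε^1.25·(…)^4.75 = 0.0563; Term 2 = ν·Q^9.4·(…)^5.2 = 0.0357
D = 0.66·(0.0563 + 0.0357)^0.04 = 0.5999 m = 600 mm
Check: V = 1.29 m/s, Re = 5.91×10^5, f = 0.01530, h_f = 5.27 m ≈ 5.62 m ✓

D ≈ 600 mm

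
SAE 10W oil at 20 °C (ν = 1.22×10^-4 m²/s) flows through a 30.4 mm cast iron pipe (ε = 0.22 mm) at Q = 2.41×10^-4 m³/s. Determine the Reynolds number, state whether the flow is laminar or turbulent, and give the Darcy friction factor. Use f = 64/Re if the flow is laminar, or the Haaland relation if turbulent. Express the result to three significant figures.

Re ≈ 82.7; laminar; f = 64/Re ≈ 0.774

V = 4Q/(πD²) = 0.3320 m/s
Re = VD/ν = 0.3320·0.0304/1.22×10^-4 = 82.7
Re < 2300 → laminar → f = 64/Re = 0.7735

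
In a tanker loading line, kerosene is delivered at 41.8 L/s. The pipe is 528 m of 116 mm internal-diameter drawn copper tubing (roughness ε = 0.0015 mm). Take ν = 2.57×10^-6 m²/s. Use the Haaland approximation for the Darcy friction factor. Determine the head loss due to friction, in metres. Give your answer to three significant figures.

h_f ≈ 57.8 m

V = 4Q/(πD²) = 4·0.0418/(π·0.116²) = 3.955 m/s
Re = VD/ν = 3.955·0.116/2.57×10^-6 = 1.79×10^5 → turbulent
ε/D = 0.0015/116 = 1.29×10^-5
Haaland: f = 0.01592
h_f = f(L/D)V²/(2g) = 0.01592·(528/0.116)·3.955²/(2·9.81) = 57.78 m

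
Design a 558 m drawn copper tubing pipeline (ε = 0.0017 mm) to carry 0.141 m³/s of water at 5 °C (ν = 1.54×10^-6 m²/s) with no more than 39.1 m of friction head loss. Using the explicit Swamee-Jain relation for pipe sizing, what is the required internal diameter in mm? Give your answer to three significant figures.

D ≈ 200 mm

Swamee-Jain (Type III): D = 0.66·[ε^1.25·(LQ²/(gh_f))^4.75 + ν·Q^9.4·(L/(gh_f))^5.2]^0.04
LQ²/(gh_f) = 0.02892; L/(gh_f) = 1.455
Term 1 = ε^1.25·(…)^4.75 = 3.01×10^-15; Term 2 = ν·Q^9.4·(…)^5.2 = 1.09×10^-13
D = 0.66·(3.01×10^-15 + 1.09×10^-13)^0.04 = 0.2002 m = 200 mm
Check: V = 4.48 m/s, Re = 5.82×10^5, f = 0.01289, h_f = 36.7 m ≈ 39.1 m ✓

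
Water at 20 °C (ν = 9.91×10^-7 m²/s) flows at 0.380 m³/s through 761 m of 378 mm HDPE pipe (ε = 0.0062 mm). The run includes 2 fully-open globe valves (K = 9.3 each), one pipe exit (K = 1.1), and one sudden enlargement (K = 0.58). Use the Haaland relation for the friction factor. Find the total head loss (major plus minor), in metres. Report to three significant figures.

V = 4Q/(πD²) = 3.386 m/s; V²/2g = 0.5844 m
Re = 1.29×10^6, ε/D = 1.64×10^-5 → f = 0.01147 (Haaland)
Major: h_f = f(L/D)·V²/2g = 0.01147·2013·0.5844 = 13.49 m
Minor: ΣK = 20.3; h_m = ΣK·V²/2g = 11.85 m
Total H_L = 13.49 + 11.85 = 25.34 m

H_L ≈ 25.3 m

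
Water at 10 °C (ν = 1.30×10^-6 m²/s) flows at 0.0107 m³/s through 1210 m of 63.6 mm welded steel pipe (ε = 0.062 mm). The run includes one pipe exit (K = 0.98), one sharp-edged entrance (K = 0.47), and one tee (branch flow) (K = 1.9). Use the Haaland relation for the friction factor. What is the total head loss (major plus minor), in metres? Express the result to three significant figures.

H_L ≈ 234 m

V = 4Q/(πD²) = 3.368 m/s; V²/2g = 0.5782 m
Re = 1.65×10^5, ε/D = 9.75×10^-4 → f = 0.02105 (Haaland)
Major: h_f = f(L/D)·V²/2g = 0.02105·19025·0.5782 = 231.6 m
Minor: ΣK = 3.35; h_m = ΣK·V²/2g = 1.937 m
Total H_L = 231.6 + 1.937 = 233.5 m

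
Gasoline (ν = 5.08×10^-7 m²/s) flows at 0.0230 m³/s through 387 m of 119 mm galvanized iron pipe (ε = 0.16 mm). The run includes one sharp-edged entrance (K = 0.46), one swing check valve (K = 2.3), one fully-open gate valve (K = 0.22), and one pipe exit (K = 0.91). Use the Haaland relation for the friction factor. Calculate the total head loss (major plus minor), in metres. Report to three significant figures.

V = 4Q/(πD²) = 2.068 m/s; V²/2g = 0.2180 m
Re = 4.84×10^5, ε/D = 0.00134 → f = 0.02161 (Haaland)
Major: h_f = f(L/D)·V²/2g = 0.02161·3252·0.2180 = 15.32 m
Minor: ΣK = 3.89; h_m = ΣK·V²/2g = 0.8479 m
Total H_L = 15.32 + 0.8479 = 16.17 m

H_L ≈ 16.2 m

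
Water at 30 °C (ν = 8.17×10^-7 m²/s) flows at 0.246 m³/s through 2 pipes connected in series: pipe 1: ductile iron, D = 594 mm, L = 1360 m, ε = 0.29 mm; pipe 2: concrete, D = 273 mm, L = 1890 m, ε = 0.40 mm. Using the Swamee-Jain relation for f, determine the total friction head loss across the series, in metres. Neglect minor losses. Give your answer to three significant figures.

H ≈ 138 m

Pipe 1: V = 0.8877 m/s, Re = 6.45×10^5, ε/D = 4.88×10^-4, f = 0.01749, h_1 = f(L/D)V²/2g = 1.609 m
Pipe 2: V = 4.203 m/s, Re = 1.40×10^6, ε/D = 0.00147, f = 0.02183, h_2 = f(L/D)V²/2g = 136.0 m
Series → Q common, losses add: H = Σh = 137.6 m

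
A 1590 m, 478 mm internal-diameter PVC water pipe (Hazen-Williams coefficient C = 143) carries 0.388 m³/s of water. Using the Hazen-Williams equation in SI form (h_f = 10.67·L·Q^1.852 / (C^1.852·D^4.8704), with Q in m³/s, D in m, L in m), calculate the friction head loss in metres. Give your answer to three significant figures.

h_f = 10.67·1590·0.388^1.852 / (143^1.852·0.478^4.8704) = 10.91 m

h_f ≈ 10.9 m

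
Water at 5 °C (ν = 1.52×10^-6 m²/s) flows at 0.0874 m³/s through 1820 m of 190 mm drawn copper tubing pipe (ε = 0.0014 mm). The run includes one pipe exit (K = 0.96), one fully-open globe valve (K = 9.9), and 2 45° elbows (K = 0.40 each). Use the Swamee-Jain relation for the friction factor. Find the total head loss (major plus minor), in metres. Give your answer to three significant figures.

V = 4Q/(πD²) = 3.083 m/s; V²/2g = 0.4843 m
Re = 3.85×10^5, ε/D = 7.37×10^-6 → f = 0.01382 (Swamee-Jain)
Major: h_f = f(L/D)·V²/2g = 0.01382·9579·0.4843 = 64.13 m
Minor: ΣK = 11.7; h_m = ΣK·V²/2g = 5.647 m
Total H_L = 64.13 + 5.647 = 69.78 m

H_L ≈ 69.8 m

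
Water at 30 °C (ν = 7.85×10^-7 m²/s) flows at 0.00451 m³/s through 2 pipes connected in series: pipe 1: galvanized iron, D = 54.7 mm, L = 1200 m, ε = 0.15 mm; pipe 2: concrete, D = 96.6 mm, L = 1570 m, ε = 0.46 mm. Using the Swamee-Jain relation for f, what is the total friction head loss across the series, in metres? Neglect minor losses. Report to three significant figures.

Pipe 1: V = 1.919 m/s, Re = 1.34×10^5, ε/D = 0.00274, f = 0.02679, h_1 = f(L/D)V²/2g = 110.3 m
Pipe 2: V = 0.6154 m/s, Re = 7.57×10^4, ε/D = 0.00476, f = 0.03148, h_2 = f(L/D)V²/2g = 9.874 m
Series → Q common, losses add: H = Σh = 120.2 m

H ≈ 120 m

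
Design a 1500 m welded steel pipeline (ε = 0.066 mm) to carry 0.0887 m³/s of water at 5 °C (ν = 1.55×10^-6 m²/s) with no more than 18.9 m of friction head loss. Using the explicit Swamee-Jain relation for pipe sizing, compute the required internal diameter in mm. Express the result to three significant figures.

D ≈ 248 mm

Swamee-Jain (Type III): D = 0.66·[ε^1.25·(LQ²/(gh_f))^4.75 + ν·Q^9.4·(L/(gh_f))^5.2]^0.04
LQ²/(gh_f) = 0.06365; L/(gh_f) = 8.090
Term 1 = ε^1.25·(…)^4.75 = 1.24×10^-11; Term 2 = ν·Q^9.4·(…)^5.2 = 1.05×10^-11
D = 0.66·(1.24×10^-11 + 1.05×10^-11)^0.04 = 0.2477 m = 248 mm
Check: V = 1.84 m/s, Re = 2.94×10^5, f = 0.01685, h_f = 17.6 m ≈ 18.9 m ✓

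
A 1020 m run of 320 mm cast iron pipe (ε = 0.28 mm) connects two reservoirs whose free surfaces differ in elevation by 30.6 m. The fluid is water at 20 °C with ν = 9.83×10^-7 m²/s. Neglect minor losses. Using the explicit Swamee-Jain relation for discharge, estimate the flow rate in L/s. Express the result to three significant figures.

Swamee-Jain (Type II): Q = -0.965·√(gD⁵h_f/L)·ln[ε/(3.7D) + √(3.17ν²L/(gD³h_f))]
√(gD⁵h_f/L) = √(9.81·0.320⁵·30.6/1020) = 0.03142
ε/(3.7D) = 2.36×10^-4; √(3.17ν²L/(gD³h_f)) = 1.78×10^-5
Q = -0.965·0.03142·ln(2.543×10^-4) = 0.2510 m³/s
Check: V = 3.12 m/s, Re = 1.02×10^6, f = 0.01943, h_f = 30.8 m ≈ 30.6 m ✓

Q ≈ 251 L/s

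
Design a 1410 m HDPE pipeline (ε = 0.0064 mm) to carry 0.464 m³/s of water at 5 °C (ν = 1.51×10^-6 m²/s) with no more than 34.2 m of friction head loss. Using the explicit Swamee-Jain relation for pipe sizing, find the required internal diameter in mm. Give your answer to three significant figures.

Swamee-Jain (Type III): D = 0.66·[ε^1.25·(LQ²/(gh_f))^4.75 + ν·Q^9.4·(L/(gh_f))^5.2]^0.04
LQ²/(gh_f) = 0.9048; L/(gh_f) = 4.203
Term 1 = ε^1.25·(…)^4.75 = 2.00×10^-7; Term 2 = ν·Q^9.4·(…)^5.2 = 1.93×10^-6
D = 0.66·(2.00×10^-7 + 1.93×10^-6)^0.04 = 0.3915 m = 391 mm
Check: V = 3.85 m/s, Re = 9.99×10^5, f = 0.01200, h_f = 32.7 m ≈ 34.2 m ✓

D ≈ 391 mm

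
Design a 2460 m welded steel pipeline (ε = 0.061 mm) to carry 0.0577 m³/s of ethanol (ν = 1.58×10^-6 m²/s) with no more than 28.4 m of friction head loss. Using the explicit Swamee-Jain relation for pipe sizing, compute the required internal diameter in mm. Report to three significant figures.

D ≈ 214 mm

Swamee-Jain (Type III): D = 0.66·[ε^1.25·(LQ²/(gh_f))^4.75 + ν·Q^9.4·(L/(gh_f))^5.2]^0.04
LQ²/(gh_f) = 0.02940; L/(gh_f) = 8.830
Term 1 = ε^1.25·(…)^4.75 = 2.86×10^-13; Term 2 = ν·Q^9.4·(…)^5.2 = 2.97×10^-13
D = 0.66·(2.86×10^-13 + 2.97×10^-13)^0.04 = 0.2139 m = 214 mm
Check: V = 1.61 m/s, Re = 2.17×10^5, f = 0.01753, h_f = 26.5 m ≈ 28.4 m ✓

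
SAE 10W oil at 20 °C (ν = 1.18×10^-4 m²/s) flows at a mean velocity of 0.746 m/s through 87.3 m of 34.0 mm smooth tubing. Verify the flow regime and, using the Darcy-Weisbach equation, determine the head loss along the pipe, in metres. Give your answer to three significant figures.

Re = VD/ν = 0.746·0.03400/1.18×10^-4 = 215 → laminar (Re < 2300)
f = 64/Re = 0.2977
h_f = f(L/D)V²/(2g) = 0.2977·(87.3/0.03400)·0.746²/(2·9.81) = 21.68 m

h_f ≈ 21.7 m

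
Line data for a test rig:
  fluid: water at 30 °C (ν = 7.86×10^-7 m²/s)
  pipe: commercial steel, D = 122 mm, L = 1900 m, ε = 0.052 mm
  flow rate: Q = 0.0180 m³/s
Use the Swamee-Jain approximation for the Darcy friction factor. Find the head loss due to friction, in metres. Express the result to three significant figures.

V = 4Q/(πD²) = 4·0.0180/(π·0.122²) = 1.540 m/s
Re = VD/ν = 1.540·0.122/7.86×10^-7 = 2.39×10^5 → turbulent
ε/D = 0.052/122 = 4.26×10^-4
Swamee-Jain: f = 0.01823
h_f = f(L/D)V²/(2g) = 0.01823·(1900/0.122)·1.540²/(2·9.81) = 34.31 m

h_f ≈ 34.3 m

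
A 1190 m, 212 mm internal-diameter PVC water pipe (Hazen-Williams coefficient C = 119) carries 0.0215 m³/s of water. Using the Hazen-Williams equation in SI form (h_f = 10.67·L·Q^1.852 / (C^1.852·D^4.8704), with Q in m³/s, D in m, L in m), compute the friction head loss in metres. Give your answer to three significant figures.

h_f = 10.67·1190·0.0215^1.852 / (119^1.852·0.212^4.8704) = 2.835 m

h_f ≈ 2.83 m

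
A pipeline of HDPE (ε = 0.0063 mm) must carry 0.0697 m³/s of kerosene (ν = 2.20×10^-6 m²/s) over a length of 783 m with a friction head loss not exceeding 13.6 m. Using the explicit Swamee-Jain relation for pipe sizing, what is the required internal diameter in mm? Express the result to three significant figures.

D ≈ 208 mm

Swamee-Jain (Type III): D = 0.66·[ε^1.25·(LQ²/(gh_f))^4.75 + ν·Q^9.4·(L/(gh_f))^5.2]^0.04
LQ²/(gh_f) = 0.02851; L/(gh_f) = 5.869
Term 1 = ε^1.25·(…)^4.75 = 1.45×10^-14; Term 2 = ν·Q^9.4·(…)^5.2 = 2.92×10^-13
D = 0.66·(1.45×10^-14 + 2.92×10^-13)^0.04 = 0.2084 m = 208 mm
Check: V = 2.04 m/s, Re = 1.94×10^5, f = 0.01590, h_f = 12.7 m ≈ 13.6 m ✓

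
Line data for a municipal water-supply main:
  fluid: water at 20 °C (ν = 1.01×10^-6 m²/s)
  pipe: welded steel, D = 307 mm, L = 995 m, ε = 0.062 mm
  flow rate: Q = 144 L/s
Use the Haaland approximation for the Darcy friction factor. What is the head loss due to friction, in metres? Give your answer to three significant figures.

h_f ≈ 9.44 m

V = 4Q/(πD²) = 4·0.144/(π·0.307²) = 1.945 m/s
Re = VD/ν = 1.945·0.307/1.01×10^-6 = 5.91×10^5 → turbulent
ε/D = 0.062/307 = 2.02×10^-4
Haaland: f = 0.01511
h_f = f(L/D)V²/(2g) = 0.01511·(995/0.307)·1.945²/(2·9.81) = 9.445 m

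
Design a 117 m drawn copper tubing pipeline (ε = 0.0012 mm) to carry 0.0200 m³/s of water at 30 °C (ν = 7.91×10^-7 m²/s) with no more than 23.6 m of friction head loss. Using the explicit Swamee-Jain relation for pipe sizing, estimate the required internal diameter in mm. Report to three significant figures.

D ≈ 75.1 mm

Swamee-Jain (Type III): D = 0.66·[ε^1.25·(LQ²/(gh_f))^4.75 + ν·Q^9.4·(L/(gh_f))^5.2]^0.04
LQ²/(gh_f) = 2.021×10^-4; L/(gh_f) = 0.5054
Term 1 = ε^1.25·(…)^4.75 = 1.12×10^-25; Term 2 = ν·Q^9.4·(…)^5.2 = 2.44×10^-24
D = 0.66·(1.12×10^-25 + 2.44×10^-24)^0.04 = 0.07513 m = 75.1 mm
Check: V = 4.51 m/s, Re = 4.29×10^5, f = 0.01369, h_f = 22.1 m ≈ 23.6 m ✓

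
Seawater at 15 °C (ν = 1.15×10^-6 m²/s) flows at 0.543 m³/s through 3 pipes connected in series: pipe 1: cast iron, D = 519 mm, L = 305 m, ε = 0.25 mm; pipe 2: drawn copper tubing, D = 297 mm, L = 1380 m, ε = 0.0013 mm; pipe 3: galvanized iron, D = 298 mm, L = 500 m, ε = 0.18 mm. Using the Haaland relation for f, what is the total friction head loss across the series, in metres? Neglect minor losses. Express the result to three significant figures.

H ≈ 247 m

Pipe 1: V = 2.567 m/s, Re = 1.16×10^6, ε/D = 4.82×10^-4, f = 0.01699, h_1 = f(L/D)V²/2g = 3.352 m
Pipe 2: V = 7.838 m/s, Re = 2.02×10^6, ε/D = 4.38×10^-6, f = 0.01045, h_2 = f(L/D)V²/2g = 152.0 m
Pipe 3: V = 7.785 m/s, Re = 2.02×10^6, ε/D = 6.04×10^-4, f = 0.01766, h_3 = f(L/D)V²/2g = 91.53 m
Series → Q common, losses add: H = Σh = 246.9 m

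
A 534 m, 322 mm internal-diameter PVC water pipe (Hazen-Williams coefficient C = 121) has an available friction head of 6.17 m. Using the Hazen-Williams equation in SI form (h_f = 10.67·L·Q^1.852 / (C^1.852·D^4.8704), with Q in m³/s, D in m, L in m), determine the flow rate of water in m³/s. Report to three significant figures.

Q ≈ 0.154 m³/s

Rearranging: Q = [h_f·C^1.852·D^4.8704 / (10.67·L)]^(1/1.852)
Q = [6.17·121^1.852·0.322^4.8704 / (10.67·534)]^0.540 = 0.1539 m³/s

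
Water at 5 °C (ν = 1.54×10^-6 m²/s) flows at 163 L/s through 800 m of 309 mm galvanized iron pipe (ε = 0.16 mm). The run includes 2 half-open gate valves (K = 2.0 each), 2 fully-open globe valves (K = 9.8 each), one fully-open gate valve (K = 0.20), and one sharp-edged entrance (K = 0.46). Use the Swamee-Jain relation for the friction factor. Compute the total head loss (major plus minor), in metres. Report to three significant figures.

H_L ≈ 17.1 m

V = 4Q/(πD²) = 2.174 m/s; V²/2g = 0.2408 m
Re = 4.36×10^5, ε/D = 5.18×10^-4 → f = 0.01801 (Swamee-Jain)
Major: h_f = f(L/D)·V²/2g = 0.01801·2589·0.2408 = 11.23 m
Minor: ΣK = 24.3; h_m = ΣK·V²/2g = 5.842 m
Total H_L = 11.23 + 5.842 = 17.07 m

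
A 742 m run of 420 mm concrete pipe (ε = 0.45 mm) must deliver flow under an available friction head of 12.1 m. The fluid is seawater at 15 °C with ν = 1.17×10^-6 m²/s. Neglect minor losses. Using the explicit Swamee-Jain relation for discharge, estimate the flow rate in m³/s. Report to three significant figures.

Swamee-Jain (Type II): Q = -0.965·√(gD⁵h_f/L)·ln[ε/(3.7D) + √(3.17ν²L/(gD³h_f))]
√(gD⁵h_f/L) = √(9.81·0.420⁵·12.1/742) = 0.04572
ε/(3.7D) = 2.90×10^-4; √(3.17ν²L/(gD³h_f)) = 1.91×10^-5
Q = -0.965·0.04572·ln(3.087×10^-4) = 0.3567 m³/s
Check: V = 2.57 m/s, Re = 9.24×10^5, f = 0.02037, h_f = 12.2 m ≈ 12.1 m ✓

Q ≈ 0.357 m³/s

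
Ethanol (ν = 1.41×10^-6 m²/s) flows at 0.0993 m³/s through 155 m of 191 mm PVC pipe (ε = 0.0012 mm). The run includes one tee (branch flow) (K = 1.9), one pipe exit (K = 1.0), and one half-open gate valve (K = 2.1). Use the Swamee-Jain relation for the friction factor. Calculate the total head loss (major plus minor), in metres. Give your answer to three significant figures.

H_L ≈ 9.69 m

V = 4Q/(πD²) = 3.466 m/s; V²/2g = 0.6122 m
Re = 4.69×10^5, ε/D = 6.28×10^-6 → f = 0.01334 (Swamee-Jain)
Major: h_f = f(L/D)·V²/2g = 0.01334·811.5·0.6122 = 6.626 m
Minor: ΣK = 5.00; h_m = ΣK·V²/2g = 3.061 m
Total H_L = 6.626 + 3.061 = 9.687 m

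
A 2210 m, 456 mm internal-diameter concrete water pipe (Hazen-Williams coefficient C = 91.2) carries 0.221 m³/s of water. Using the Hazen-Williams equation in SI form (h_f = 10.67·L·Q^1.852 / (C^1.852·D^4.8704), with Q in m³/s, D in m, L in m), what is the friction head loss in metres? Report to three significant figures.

h_f ≈ 15.5 m

h_f = 10.67·2210·0.221^1.852 / (91.2^1.852·0.456^4.8704) = 15.47 m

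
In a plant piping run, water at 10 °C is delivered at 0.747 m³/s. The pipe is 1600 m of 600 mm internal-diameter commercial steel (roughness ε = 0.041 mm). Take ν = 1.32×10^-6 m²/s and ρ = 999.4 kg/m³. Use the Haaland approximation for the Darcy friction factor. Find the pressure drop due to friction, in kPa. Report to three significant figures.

Δp ≈ 117 kPa

V = 4Q/(πD²) = 4·0.747/(π·0.600²) = 2.642 m/s
Re = VD/ν = 2.642·0.600/1.32×10^-6 = 1.20×10^6 → turbulent
ε/D = 0.041/600 = 6.83×10^-5
Haaland: f = 0.01261
h_f = f(L/D)V²/(2g) = 0.01261·(1600/0.600)·2.642²/(2·9.81) = 11.97 m
Δp = ρg·h_f = 999.4·9.81·11.97 = 117.3 kPa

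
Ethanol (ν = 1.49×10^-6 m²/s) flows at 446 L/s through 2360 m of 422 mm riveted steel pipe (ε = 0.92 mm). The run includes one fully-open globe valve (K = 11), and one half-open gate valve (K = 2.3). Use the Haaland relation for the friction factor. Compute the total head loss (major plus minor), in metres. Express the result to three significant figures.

V = 4Q/(πD²) = 3.189 m/s; V²/2g = 0.5183 m
Re = 9.03×10^5, ε/D = 0.00218 → f = 0.02418 (Haaland)
Major: h_f = f(L/D)·V²/2g = 0.02418·5592·0.5183 = 70.09 m
Minor: ΣK = 13.3; h_m = ΣK·V²/2g = 6.893 m
Total H_L = 70.09 + 6.893 = 76.99 m

H_L ≈ 77.0 m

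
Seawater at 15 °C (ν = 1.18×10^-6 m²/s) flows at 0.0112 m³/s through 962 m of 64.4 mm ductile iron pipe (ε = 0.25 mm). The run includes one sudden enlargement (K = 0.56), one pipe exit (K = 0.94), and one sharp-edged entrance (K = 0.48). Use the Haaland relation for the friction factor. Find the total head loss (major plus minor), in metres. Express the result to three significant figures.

V = 4Q/(πD²) = 3.438 m/s; V²/2g = 0.6026 m
Re = 1.88×10^5, ε/D = 0.00388 → f = 0.02876 (Haaland)
Major: h_f = f(L/D)·V²/2g = 0.02876·14938·0.6026 = 258.9 m
Minor: ΣK = 1.98; h_m = ΣK·V²/2g = 1.193 m
Total H_L = 258.9 + 1.193 = 260.1 m

H_L ≈ 260 m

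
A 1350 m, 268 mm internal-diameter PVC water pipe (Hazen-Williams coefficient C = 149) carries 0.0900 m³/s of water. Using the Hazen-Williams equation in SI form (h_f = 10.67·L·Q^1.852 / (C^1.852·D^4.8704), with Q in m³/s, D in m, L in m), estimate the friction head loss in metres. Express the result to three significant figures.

h_f = 10.67·1350·0.0900^1.852 / (149^1.852·0.268^4.8704) = 9.599 m

h_f ≈ 9.60 m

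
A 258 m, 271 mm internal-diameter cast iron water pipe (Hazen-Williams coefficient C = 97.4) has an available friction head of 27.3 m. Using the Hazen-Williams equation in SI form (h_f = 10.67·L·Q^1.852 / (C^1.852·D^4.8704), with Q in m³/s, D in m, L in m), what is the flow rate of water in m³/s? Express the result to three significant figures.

Q ≈ 0.260 m³/s

Rearranging: Q = [h_f·C^1.852·D^4.8704 / (10.67·L)]^(1/1.852)
Q = [27.3·97.4^1.852·0.271^4.8704 / (10.67·258)]^0.540 = 0.2603 m³/s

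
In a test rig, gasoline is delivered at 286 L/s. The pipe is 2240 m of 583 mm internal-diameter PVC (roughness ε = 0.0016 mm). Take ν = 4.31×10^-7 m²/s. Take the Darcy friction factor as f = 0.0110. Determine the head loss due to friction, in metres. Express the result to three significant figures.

V = 4Q/(πD²) = 4·0.286/(π·0.583²) = 1.071 m/s
h_f = f(L/D)V²/(2g) = 0.01100·(2240/0.583)·1.071²/(2·9.81) = 2.473 m

h_f ≈ 2.47 m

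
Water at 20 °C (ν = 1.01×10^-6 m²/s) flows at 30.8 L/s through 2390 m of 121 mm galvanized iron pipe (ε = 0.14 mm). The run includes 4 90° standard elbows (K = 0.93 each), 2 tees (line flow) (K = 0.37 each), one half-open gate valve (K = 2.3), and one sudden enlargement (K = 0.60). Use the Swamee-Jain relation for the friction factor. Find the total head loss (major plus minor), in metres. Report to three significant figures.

V = 4Q/(πD²) = 2.678 m/s; V²/2g = 0.3657 m
Re = 3.21×10^5, ε/D = 0.00116 → f = 0.02132 (Swamee-Jain)
Major: h_f = f(L/D)·V²/2g = 0.02132·19752·0.3657 = 154.0 m
Minor: ΣK = 7.36; h_m = ΣK·V²/2g = 2.691 m
Total H_L = 154.0 + 2.691 = 156.7 m

H_L ≈ 157 m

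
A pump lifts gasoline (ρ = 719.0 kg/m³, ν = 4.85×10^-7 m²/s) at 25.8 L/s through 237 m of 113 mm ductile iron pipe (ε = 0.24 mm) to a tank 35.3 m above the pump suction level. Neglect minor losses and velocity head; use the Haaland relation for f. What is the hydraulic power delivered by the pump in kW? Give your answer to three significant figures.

P_hyd ≈ 9.53 kW

V = 4Q/(πD²) = 2.573 m/s; Re = 5.99×10^5; ε/D = 0.00212; f = 0.02411
h_f = f(L/D)V²/2g = 17.05 m
Total head H = z + h_f = 35.3 + 17.05 = 52.35 m
P_hyd = ρgQH = 719.0·9.81·0.0258·52.35 = 9.527 kW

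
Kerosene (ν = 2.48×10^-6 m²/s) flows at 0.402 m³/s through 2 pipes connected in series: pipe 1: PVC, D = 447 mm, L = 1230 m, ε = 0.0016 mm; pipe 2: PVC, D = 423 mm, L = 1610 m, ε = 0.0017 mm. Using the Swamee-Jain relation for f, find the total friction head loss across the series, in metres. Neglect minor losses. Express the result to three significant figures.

H ≈ 33.2 m

Pipe 1: V = 2.562 m/s, Re = 4.62×10^5, ε/D = 3.58×10^-6, f = 0.01333, h_1 = f(L/D)V²/2g = 12.27 m
Pipe 2: V = 2.861 m/s, Re = 4.88×10^5, ε/D = 4.02×10^-6, f = 0.01321, h_2 = f(L/D)V²/2g = 20.97 m
Series → Q common, losses add: H = Σh = 33.25 m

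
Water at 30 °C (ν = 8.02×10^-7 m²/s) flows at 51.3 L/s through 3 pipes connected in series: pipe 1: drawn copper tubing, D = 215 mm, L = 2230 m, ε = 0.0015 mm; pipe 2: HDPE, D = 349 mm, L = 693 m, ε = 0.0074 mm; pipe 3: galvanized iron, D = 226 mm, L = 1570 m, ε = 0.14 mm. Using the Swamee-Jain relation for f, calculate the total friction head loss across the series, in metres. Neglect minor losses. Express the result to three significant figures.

Pipe 1: V = 1.413 m/s, Re = 3.79×10^5, ε/D = 6.98×10^-6, f = 0.01386, h_1 = f(L/D)V²/2g = 14.63 m
Pipe 2: V = 0.5363 m/s, Re = 2.33×10^5, ε/D = 2.12×10^-5, f = 0.01529, h_2 = f(L/D)V²/2g = 0.4449 m
Pipe 3: V = 1.279 m/s, Re = 3.60×10^5, ε/D = 6.19×10^-4, f = 0.01878, h_3 = f(L/D)V²/2g = 10.88 m
Series → Q common, losses add: H = Σh = 25.95 m

H ≈ 26.0 m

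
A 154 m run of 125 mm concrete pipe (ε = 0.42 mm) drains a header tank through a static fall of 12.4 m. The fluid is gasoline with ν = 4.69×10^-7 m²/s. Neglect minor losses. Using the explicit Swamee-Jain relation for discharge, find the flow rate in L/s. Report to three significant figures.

Swamee-Jain (Type II): Q = -0.965·√(gD⁵h_f/L)·ln[ε/(3.7D) + √(3.17ν²L/(gD³h_f))]
√(gD⁵h_f/L) = √(9.81·0.125⁵·12.4/154) = 0.004910
ε/(3.7D) = 9.08×10^-4; √(3.17ν²L/(gD³h_f)) = 2.13×10^-5
Q = -0.965·0.004910·ln(9.294×10^-4) = 0.03308 m³/s
Check: V = 2.70 m/s, Re = 7.18×10^5, f = 0.02728, h_f = 12.4 m ≈ 12.4 m ✓

Q ≈ 33.1 L/s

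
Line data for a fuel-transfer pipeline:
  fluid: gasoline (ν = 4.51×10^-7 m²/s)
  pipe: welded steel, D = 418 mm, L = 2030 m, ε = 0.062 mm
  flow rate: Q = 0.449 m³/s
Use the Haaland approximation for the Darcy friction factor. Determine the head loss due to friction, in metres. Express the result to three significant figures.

V = 4Q/(πD²) = 4·0.449/(π·0.418²) = 3.272 m/s
Re = VD/ν = 3.272·0.418/4.51×10^-7 = 3.03×10^6 → turbulent
ε/D = 0.062/418 = 1.48×10^-4
Haaland: f = 0.01333
h_f = f(L/D)V²/(2g) = 0.01333·(2030/0.418)·3.272²/(2·9.81) = 35.33 m

h_f ≈ 35.3 m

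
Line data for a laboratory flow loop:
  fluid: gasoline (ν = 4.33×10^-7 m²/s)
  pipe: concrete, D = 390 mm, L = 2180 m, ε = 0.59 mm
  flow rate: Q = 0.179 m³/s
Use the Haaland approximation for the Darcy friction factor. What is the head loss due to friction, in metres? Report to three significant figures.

V = 4Q/(πD²) = 4·0.179/(π·0.390²) = 1.498 m/s
Re = VD/ν = 1.498·0.390/4.33×10^-7 = 1.35×10^6 → turbulent
ε/D = 0.59/390 = 0.00151
Haaland: f = 0.02197
h_f = f(L/D)V²/(2g) = 0.02197·(2180/0.390)·1.498²/(2·9.81) = 14.05 m

h_f ≈ 14.1 m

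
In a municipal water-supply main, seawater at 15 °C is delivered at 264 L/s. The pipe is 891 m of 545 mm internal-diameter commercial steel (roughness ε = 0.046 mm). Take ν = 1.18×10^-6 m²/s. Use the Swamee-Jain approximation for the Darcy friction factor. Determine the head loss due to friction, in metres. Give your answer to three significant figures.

V = 4Q/(πD²) = 4·0.264/(π·0.545²) = 1.132 m/s
Re = VD/ν = 1.132·0.545/1.18×10^-6 = 5.23×10^5 → turbulent
ε/D = 0.046/545 = 8.44×10^-5
Swamee-Jain: f = 0.01420
h_f = f(L/D)V²/(2g) = 0.01420·(891/0.545)·1.132²/(2·9.81) = 1.516 m

h_f ≈ 1.52 m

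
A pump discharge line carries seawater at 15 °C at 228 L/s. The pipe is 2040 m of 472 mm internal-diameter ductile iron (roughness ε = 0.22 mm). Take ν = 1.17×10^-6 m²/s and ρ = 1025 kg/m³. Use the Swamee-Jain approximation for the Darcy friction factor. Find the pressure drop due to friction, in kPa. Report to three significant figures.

Δp ≈ 65.9 kPa

V = 4Q/(πD²) = 4·0.228/(π·0.472²) = 1.303 m/s
Re = VD/ν = 1.303·0.472/1.17×10^-6 = 5.26×10^5 → turbulent
ε/D = 0.22/472 = 4.66×10^-4
Swamee-Jain: f = 0.01752
h_f = f(L/D)V²/(2g) = 0.01752·(2040/0.472)·1.303²/(2·9.81) = 6.551 m
Δp = ρg·h_f = 1025·9.81·6.551 = 65.88 kPa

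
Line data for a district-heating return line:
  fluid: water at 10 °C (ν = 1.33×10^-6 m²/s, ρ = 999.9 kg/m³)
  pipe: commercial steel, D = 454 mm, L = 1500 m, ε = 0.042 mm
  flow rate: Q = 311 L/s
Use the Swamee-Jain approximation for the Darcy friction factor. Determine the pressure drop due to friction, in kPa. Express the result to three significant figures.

Δp ≈ 85.0 kPa

V = 4Q/(πD²) = 4·0.311/(π·0.454²) = 1.921 m/s
Re = VD/ν = 1.921·0.454/1.33×10^-6 = 6.56×10^5 → turbulent
ε/D = 0.042/454 = 9.25×10^-5
Swamee-Jain: f = 0.01395
h_f = f(L/D)V²/(2g) = 0.01395·(1500/0.454)·1.921²/(2·9.81) = 8.669 m
Δp = ρg·h_f = 999.9·9.81·8.669 = 85.04 kPa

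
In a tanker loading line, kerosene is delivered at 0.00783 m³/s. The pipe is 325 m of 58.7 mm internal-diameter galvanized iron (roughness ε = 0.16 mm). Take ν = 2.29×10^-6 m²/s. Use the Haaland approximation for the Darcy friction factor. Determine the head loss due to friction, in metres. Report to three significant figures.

h_f ≈ 64.2 m

V = 4Q/(πD²) = 4·0.00783/(π·0.0587²) = 2.893 m/s
Re = VD/ν = 2.893·0.0587/2.29×10^-6 = 7.42×10^4 → turbulent
ε/D = 0.16/58.7 = 0.00273
Haaland: f = 0.02717
h_f = f(L/D)V²/(2g) = 0.02717·(325/0.0587)·2.893²/(2·9.81) = 64.19 m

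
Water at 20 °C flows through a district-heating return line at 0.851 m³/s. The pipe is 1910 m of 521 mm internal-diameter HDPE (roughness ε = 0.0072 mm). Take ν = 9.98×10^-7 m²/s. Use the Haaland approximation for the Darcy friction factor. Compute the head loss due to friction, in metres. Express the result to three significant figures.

h_f ≈ 31.9 m

V = 4Q/(πD²) = 4·0.851/(π·0.521²) = 3.992 m/s
Re = VD/ν = 3.992·0.521/9.98×10^-7 = 2.08×10^6 → turbulent
ε/D = 0.0072/521 = 1.38×10^-5
Haaland: f = 0.01070
h_f = f(L/D)V²/(2g) = 0.01070·(1910/0.521)·3.992²/(2·9.81) = 31.85 m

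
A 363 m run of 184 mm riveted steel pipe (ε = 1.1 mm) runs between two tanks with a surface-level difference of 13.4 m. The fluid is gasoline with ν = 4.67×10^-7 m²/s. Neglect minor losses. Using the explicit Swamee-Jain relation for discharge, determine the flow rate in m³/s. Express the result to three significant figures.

Q ≈ 0.0541 m³/s

Swamee-Jain (Type II): Q = -0.965·√(gD⁵h_f/L)·ln[ε/(3.7D) + √(3.17ν²L/(gD³h_f))]
√(gD⁵h_f/L) = √(9.81·0.184⁵·13.4/363) = 0.008739
ε/(3.7D) = 0.00162; √(3.17ν²L/(gD³h_f)) = 1.75×10^-5
Q = -0.965·0.008739·ln(0.001633) = 0.05412 m³/s
Check: V = 2.04 m/s, Re = 8.02×10^5, f = 0.03225, h_f = 13.4 m ≈ 13.4 m ✓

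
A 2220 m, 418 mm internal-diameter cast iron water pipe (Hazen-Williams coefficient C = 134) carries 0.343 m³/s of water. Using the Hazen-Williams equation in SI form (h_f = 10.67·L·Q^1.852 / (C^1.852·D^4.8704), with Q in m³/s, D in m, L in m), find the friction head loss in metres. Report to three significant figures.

h_f ≈ 26.3 m

h_f = 10.67·2220·0.343^1.852 / (134^1.852·0.418^4.8704) = 26.27 m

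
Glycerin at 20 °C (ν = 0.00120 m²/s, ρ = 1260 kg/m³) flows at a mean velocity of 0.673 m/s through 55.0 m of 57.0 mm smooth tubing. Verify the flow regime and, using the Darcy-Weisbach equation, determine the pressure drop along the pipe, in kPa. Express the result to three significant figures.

Δp ≈ 551 kPa

Re = VD/ν = 0.673·0.05700/0.00120 = 32.0 → laminar (Re < 2300)
f = 64/Re = 2.002
h_f = f(L/D)V²/(2g) = 2.002·(55.0/0.05700)·0.673²/(2·9.81) = 44.60 m
Δp = ρg·h_f = 1260·9.81·44.60 = 551.2 kPa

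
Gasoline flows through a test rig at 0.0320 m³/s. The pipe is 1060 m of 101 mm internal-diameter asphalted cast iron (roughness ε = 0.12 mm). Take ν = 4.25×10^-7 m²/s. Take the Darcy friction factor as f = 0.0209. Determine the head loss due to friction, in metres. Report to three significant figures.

V = 4Q/(πD²) = 4·0.0320/(π·0.101²) = 3.994 m/s
h_f = f(L/D)V²/(2g) = 0.02090·(1060/0.101)·3.994²/(2·9.81) = 178.3 m

h_f ≈ 178 m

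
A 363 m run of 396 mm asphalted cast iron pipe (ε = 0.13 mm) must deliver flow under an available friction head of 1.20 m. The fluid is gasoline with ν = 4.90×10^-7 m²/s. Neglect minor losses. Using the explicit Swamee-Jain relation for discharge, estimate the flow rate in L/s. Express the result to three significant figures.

Q ≈ 157 L/s

Swamee-Jain (Type II): Q = -0.965·√(gD⁵h_f/L)·ln[ε/(3.7D) + √(3.17ν²L/(gD³h_f))]
√(gD⁵h_f/L) = √(9.81·0.396⁵·1.20/363) = 0.01777
ε/(3.7D) = 8.87×10^-5; √(3.17ν²L/(gD³h_f)) = 1.94×10^-5
Q = -0.965·0.01777·ln(1.082×10^-4) = 0.1566 m³/s
Check: V = 1.27 m/s, Re = 1.03×10^6, f = 0.01599, h_f = 1.21 m ≈ 1.20 m ✓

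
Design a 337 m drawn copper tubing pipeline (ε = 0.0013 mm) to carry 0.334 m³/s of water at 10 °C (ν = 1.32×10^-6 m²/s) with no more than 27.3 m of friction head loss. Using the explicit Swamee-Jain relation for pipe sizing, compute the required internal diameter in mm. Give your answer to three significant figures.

D ≈ 267 mm

Swamee-Jain (Type III): D = 0.66·[ε^1.25·(LQ²/(gh_f))^4.75 + ν·Q^9.4·(L/(gh_f))^5.2]^0.04
LQ²/(gh_f) = 0.1404; L/(gh_f) = 1.258
Term 1 = ε^1.25·(…)^4.75 = 3.91×10^-12; Term 2 = ν·Q^9.4·(…)^5.2 = 1.45×10^-10
D = 0.66·(3.91×10^-12 + 1.45×10^-10)^0.04 = 0.2670 m = 267 mm
Check: V = 5.97 m/s, Re = 1.21×10^6, f = 0.01139, h_f = 26.1 m ≈ 27.3 m ✓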